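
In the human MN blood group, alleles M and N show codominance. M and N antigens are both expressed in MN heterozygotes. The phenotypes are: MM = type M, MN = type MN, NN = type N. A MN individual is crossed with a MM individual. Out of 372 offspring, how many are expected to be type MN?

Punnett square for MN × MM:
Offspring genotypes: 2 MM, 2 MN
Phenotype counts: 2 type M, 2 type MN
type MN: 2 out of 4 → fraction 1/2
Expected count = 1/2 × 372 = 186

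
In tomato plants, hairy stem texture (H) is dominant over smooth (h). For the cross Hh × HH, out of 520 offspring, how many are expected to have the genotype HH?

Punnett square for Hh × HH:
Offspring genotypes: 2 HH, 2 Hh
Total offspring: 4
Count with target: 2
Probability: 2/4 = 1/2
Expected count = 1/2 × 520 = 260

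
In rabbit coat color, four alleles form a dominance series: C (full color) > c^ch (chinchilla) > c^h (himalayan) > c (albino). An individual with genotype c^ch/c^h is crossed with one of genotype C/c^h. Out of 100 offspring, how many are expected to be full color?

Cross: c^ch/c^h × C/c^h
Allele dominance: C > c^ch > c^h > c
Offspring genotypes: 1 C/c^ch, 1 c^ch/c^h, 1 C/c^h, 1 c^h/c^h
Phenotype counts: 2 full color, 1 chinchilla, 1 himalayan
full color: 2 out of 4 → fraction 1/2
Expected count = 1/2 × 100 = 50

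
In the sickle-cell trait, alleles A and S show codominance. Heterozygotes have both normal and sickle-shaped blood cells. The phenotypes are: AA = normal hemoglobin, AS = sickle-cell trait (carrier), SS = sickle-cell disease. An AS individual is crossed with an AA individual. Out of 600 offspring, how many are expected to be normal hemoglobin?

Punnett square for AS × AA:
Offspring genotypes: 2 AA, 2 AS
Phenotype counts: 2 normal hemoglobin, 2 sickle-cell trait (carrier)
normal hemoglobin: 2 out of 4 → fraction 1/2
Expected count = 1/2 × 600 = 300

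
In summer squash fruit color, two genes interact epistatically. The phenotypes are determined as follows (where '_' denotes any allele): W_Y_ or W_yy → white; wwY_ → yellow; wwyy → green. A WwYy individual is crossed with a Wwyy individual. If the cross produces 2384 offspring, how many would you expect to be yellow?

Cross: WwYy × Wwyy — consider each gene separately:
W gene: Ww × Ww → 1 WW, 2 Ww, 1 ww → 3 W_ : 1 ww (out of 4)
Y gene: Yy × yy → 2 Yy, 2 yy → 2 Y_ : 2 yy (out of 4)
Genotype classes (out of 4 × 4 = 16): W_Y_ = 3×2 = 6; W_yy = 3×2 = 6; wwY_ = 1×2 = 2; wwyy = 1×2 = 2
Apply the phenotype rules: W_Y_ (6) + W_yy (6) → white; wwY_ (2) → yellow; wwyy (2) → green
Phenotype counts (out of 16): 12 white, 2 yellow, 2 green
yellow: 2 out of 16 → fraction 1/8
Expected count = 1/8 × 2384 = 298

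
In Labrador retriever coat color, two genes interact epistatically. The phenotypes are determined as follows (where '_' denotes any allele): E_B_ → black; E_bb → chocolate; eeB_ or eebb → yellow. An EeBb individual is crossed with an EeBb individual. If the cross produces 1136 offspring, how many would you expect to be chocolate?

Cross: EeBb × EeBb — consider each gene separately:
E gene: Ee × Ee → 1 EE, 2 Ee, 1 ee → 3 E_ : 1 ee (out of 4)
B gene: Bb × Bb → 1 BB, 2 Bb, 1 bb → 3 B_ : 1 bb (out of 4)
Genotype classes (out of 4 × 4 = 16): E_B_ = 3×3 = 9; E_bb = 3×1 = 3; eeB_ = 1×3 = 3; eebb = 1×1 = 1
Apply the phenotype rules: E_B_ (9) → black; E_bb (3) → chocolate; eeB_ (3) + eebb (1) → yellow
Phenotype counts (out of 16): 9 black, 3 chocolate, 4 yellow
chocolate: 3 out of 16 → fraction 3/16
Expected count = 3/16 × 1136 = 213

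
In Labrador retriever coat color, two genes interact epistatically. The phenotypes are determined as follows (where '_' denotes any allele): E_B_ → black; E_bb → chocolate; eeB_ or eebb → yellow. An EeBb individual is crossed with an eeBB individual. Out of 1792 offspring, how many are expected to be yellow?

Cross: EeBb × eeBB — consider each gene separately:
E gene: Ee × ee → 2 Ee, 2 ee → 2 E_ : 2 ee (out of 4)
B gene: Bb × BB → 2 BB, 2 Bb → 4 B_ (out of 4)
Genotype classes (out of 4 × 4 = 16): E_B_ = 2×4 = 8; eeB_ = 2×4 = 8
Apply the phenotype rules: E_B_ (8) → black; eeB_ (8) → yellow
Phenotype counts (out of 16): 8 black, 8 yellow
yellow: 8 out of 16 → fraction 1/2
Expected count = 1/2 × 1792 = 896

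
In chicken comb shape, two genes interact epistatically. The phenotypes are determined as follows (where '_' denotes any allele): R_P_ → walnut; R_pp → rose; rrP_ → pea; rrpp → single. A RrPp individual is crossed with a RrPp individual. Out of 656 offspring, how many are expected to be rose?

Cross: RrPp × RrPp — consider each gene separately:
R gene: Rr × Rr → 1 RR, 2 Rr, 1 rr → 3 R_ : 1 rr (out of 4)
P gene: Pp × Pp → 1 PP, 2 Pp, 1 pp → 3 P_ : 1 pp (out of 4)
Genotype classes (out of 4 × 4 = 16): R_P_ = 3×3 = 9; R_pp = 3×1 = 3; rrP_ = 1×3 = 3; rrpp = 1×1 = 1
Apply the phenotype rules: R_P_ (9) → walnut; R_pp (3) → rose; rrP_ (3) → pea; rrpp (1) → single
Phenotype counts (out of 16): 9 walnut, 3 rose, 3 pea, 1 single
rose: 3 out of 16 → fraction 3/16
Expected count = 3/16 × 656 = 123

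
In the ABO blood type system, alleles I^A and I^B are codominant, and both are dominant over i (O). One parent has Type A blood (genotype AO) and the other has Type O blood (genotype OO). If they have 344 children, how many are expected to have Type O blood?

Cross: AO × OO
Possible offspring genotypes: 2 AO, 2 OO
Blood type counts: 2 Type A, 2 Type O
Probability of Type O: 2/4 = 1/2
Expected count = 1/2 × 344 = 172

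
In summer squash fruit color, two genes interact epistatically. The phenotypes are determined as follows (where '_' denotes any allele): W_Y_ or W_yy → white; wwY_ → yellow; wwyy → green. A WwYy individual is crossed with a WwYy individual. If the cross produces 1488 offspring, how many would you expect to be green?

Cross: WwYy × WwYy — consider each gene separately:
W gene: Ww × Ww → 1 WW, 2 Ww, 1 ww → 3 W_ : 1 ww (out of 4)
Y gene: Yy × Yy → 1 YY, 2 Yy, 1 yy → 3 Y_ : 1 yy (out of 4)
Genotype classes (out of 4 × 4 = 16): W_Y_ = 3×3 = 9; W_yy = 3×1 = 3; wwY_ = 1×3 = 3; wwyy = 1×1 = 1
Apply the phenotype rules: W_Y_ (9) + W_yy (3) → white; wwY_ (3) → yellow; wwyy (1) → green
Phenotype counts (out of 16): 12 white, 3 yellow, 1 green
green: 1 out of 16 → fraction 1/16
Expected count = 1/16 × 1488 = 93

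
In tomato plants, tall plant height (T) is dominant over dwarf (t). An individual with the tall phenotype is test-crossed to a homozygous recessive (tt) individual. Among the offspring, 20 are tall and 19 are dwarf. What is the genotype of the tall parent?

Test cross: ? × tt
Offspring: 20 tall, 19 dwarf — approximately 1:1.
A 1:1 ratio in a test cross indicates the unknown parent is heterozygous (Tt).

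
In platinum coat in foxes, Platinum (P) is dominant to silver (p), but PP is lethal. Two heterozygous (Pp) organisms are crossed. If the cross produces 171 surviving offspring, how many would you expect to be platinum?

Cross: Pp × Pp
Punnett square offspring (before lethality): 1 PP, 2 Pp, 1 pp
The PP genotype is lethal (embryos die); surviving offspring: 2 Pp, 1 pp
platinum: 2 out of 3 → fraction 2/3
Expected count = 2/3 × 171 = 114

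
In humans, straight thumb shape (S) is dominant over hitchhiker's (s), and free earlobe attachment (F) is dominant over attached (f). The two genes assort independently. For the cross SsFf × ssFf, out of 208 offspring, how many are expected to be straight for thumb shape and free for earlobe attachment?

Dihybrid cross SsFf × ssFf — consider each gene separately:
thumb shape: Ss × ss → 2 Ss, 2 ss → 2 S_ : 2 ss (out of 4)
earlobe attachment: Ff × Ff → 1 FF, 2 Ff, 1 ff → 3 F_ : 1 ff (out of 4)
Looking for: straight (S_) and free (F_)
P(straight) = 2/4, P(free) = 3/4
P(both) = 2/4 × 3/4 = 6/16 = 3/8
Expected count = 3/8 × 208 = 78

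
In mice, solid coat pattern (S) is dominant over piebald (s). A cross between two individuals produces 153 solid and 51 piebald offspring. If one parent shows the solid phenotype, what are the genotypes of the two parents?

Observed offspring: 153 solid, 51 piebald
The observed ratio simplifies to 3:1. Piebald (ss) offspring appear, so each parent must contribute one s allele. The parent stated to show solid carries S, so it is Ss. The other parent is then either Ss or ss: Ss × ss would give a 1:1 split, whereas Ss × Ss gives 3:1 — matching the data. So both parents are heterozygous (Ss × Ss).
Parent genotypes: Ss × Ss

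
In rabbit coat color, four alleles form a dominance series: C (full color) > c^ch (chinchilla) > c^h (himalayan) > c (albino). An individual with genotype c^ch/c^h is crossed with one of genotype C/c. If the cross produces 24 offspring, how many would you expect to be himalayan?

Cross: c^ch/c^h × C/c
Allele dominance: C > c^ch > c^h > c
Offspring genotypes: 1 C/c^ch, 1 c^ch/c, 1 C/c^h, 1 c^h/c
Phenotype counts: 2 full color, 1 chinchilla, 1 himalayan
himalayan: 1 out of 4 → fraction 1/4
Expected count = 1/4 × 24 = 6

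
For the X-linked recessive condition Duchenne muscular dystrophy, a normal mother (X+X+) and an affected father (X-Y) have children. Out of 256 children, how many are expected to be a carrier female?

Cross: X+X+ × X-Y
Offspring: 2 X+X-, 2 X+Y
Probability of a carrier female: 2/4 = 1/2
Expected count = 1/2 × 256 = 128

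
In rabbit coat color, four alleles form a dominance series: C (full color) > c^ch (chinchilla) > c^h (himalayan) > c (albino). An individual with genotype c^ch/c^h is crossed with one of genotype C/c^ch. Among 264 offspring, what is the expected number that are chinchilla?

Cross: c^ch/c^h × C/c^ch
Allele dominance: C > c^ch > c^h > c
Offspring genotypes: 1 C/c^ch, 1 c^ch/c^ch, 1 C/c^h, 1 c^ch/c^h
Phenotype counts: 2 full color, 2 chinchilla
chinchilla: 2 out of 4 → fraction 1/2
Expected count = 1/2 × 264 = 132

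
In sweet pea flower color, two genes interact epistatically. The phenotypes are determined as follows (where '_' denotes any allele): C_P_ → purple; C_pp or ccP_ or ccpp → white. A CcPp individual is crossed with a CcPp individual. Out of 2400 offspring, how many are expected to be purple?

Cross: CcPp × CcPp — consider each gene separately:
C gene: Cc × Cc → 1 CC, 2 Cc, 1 cc → 3 C_ : 1 cc (out of 4)
P gene: Pp × Pp → 1 PP, 2 Pp, 1 pp → 3 P_ : 1 pp (out of 4)
Genotype classes (out of 4 × 4 = 16): C_P_ = 3×3 = 9; C_pp = 3×1 = 3; ccP_ = 1×3 = 3; ccpp = 1×1 = 1
Apply the phenotype rules: C_P_ (9) → purple; C_pp (3) + ccP_ (3) + ccpp (1) → white
Phenotype counts (out of 16): 9 purple, 7 white
purple: 9 out of 16 → fraction 9/16
Expected count = 9/16 × 2400 = 1350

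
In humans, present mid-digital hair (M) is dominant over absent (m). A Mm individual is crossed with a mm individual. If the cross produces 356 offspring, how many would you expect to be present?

Punnett square for Mm × mm:
Offspring genotypes: 2 Mm, 2 mm
present: 2, absent: 2
present: 2 out of 4 → fraction 1/2
Expected count = 1/2 × 356 = 178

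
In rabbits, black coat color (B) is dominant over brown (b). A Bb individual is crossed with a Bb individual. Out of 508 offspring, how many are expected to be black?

Punnett square for Bb × Bb:
Offspring genotypes: 1 BB, 2 Bb, 1 bb
black: 3, brown: 1
black: 3 out of 4 → fraction 3/4
Expected count = 3/4 × 508 = 381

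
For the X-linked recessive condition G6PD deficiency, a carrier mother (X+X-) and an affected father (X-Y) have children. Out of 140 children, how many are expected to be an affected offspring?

Cross: X+X- × X-Y
Offspring: 1 X+X-, 1 X+Y, 1 X-X-, 1 X-Y
Probability of an affected offspring: 2/4 = 1/2
Expected count = 1/2 × 140 = 70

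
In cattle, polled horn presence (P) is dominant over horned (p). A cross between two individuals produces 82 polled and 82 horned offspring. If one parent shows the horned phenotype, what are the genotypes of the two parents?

Observed offspring: 82 polled, 82 horned
The observed ratio simplifies to 1:1. One parent shows horned, so its genotype must be pp. A 1:1 offspring split requires the other parent to be heterozygous (Pp).
Parent genotypes: pp × Pp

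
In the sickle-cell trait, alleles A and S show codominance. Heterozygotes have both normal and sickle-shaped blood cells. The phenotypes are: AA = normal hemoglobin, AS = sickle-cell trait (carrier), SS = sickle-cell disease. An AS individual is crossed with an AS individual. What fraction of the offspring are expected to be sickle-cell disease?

Punnett square for AS × AS:
Offspring genotypes: 1 AA, 2 AS, 1 SS
Phenotype counts: 1 normal hemoglobin, 2 sickle-cell trait (carrier), 1 sickle-cell disease
sickle-cell disease: 1 out of 4
Probability: 1/4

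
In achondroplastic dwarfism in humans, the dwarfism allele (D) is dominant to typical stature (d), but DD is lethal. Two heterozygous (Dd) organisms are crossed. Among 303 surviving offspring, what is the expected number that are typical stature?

Cross: Dd × Dd
Punnett square offspring (before lethality): 1 DD, 2 Dd, 1 dd
The DD genotype is lethal (embryos die); surviving offspring: 2 Dd, 1 dd
typical stature: 1 out of 3 → fraction 1/3
Expected count = 1/3 × 303 = 101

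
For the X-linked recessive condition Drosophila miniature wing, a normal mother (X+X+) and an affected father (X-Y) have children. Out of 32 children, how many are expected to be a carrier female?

Cross: X+X+ × X-Y
Offspring: 2 X+X-, 2 X+Y
Probability of a carrier female: 2/4 = 1/2
Expected count = 1/2 × 32 = 16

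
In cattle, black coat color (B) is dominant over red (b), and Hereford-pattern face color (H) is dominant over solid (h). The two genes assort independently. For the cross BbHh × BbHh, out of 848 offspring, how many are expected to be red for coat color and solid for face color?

Dihybrid cross BbHh × BbHh — consider each gene separately:
coat color: Bb × Bb → 1 BB, 2 Bb, 1 bb → 3 B_ : 1 bb (out of 4)
face color: Hh × Hh → 1 HH, 2 Hh, 1 hh → 3 H_ : 1 hh (out of 4)
Looking for: red (bb) and solid (hh)
P(red) = 1/4, P(solid) = 1/4
P(both) = 1/4 × 1/4 = 1/16
Expected count = 1/16 × 848 = 53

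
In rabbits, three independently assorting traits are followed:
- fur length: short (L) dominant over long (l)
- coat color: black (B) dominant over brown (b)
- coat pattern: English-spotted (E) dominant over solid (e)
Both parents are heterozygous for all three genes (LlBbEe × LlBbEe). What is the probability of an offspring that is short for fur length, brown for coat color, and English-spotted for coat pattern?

Trihybrid cross: LlBbEe × LlBbEe
Each trait segregates independently with a 3:1 phenotypic ratio, so each gene contributes 3/4 (dominant) or 1/4 (recessive).
Target: short (fur length), brown (coat color), English-spotted (coat pattern)
Probability = product of independent per-trait probabilities
= 3/4 × 1/4 × 3/4 = 9/64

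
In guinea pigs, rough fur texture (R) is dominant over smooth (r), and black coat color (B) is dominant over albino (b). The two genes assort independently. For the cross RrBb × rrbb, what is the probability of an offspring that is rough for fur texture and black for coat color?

Dihybrid cross RrBb × rrbb — consider each gene separately:
fur texture: Rr × rr → 2 Rr, 2 rr → 2 R_ : 2 rr (out of 4)
coat color: Bb × bb → 2 Bb, 2 bb → 2 B_ : 2 bb (out of 4)
Looking for: rough (R_) and black (B_)
P(rough) = 2/4, P(black) = 2/4
P(both) = 2/4 × 2/4 = 4/16 = 1/4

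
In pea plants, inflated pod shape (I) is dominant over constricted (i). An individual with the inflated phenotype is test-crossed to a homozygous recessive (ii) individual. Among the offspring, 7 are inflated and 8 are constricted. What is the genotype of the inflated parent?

Test cross: ? × ii
Offspring: 7 inflated, 8 constricted — approximately 1:1.
A 1:1 ratio in a test cross indicates the unknown parent is heterozygous (Ii).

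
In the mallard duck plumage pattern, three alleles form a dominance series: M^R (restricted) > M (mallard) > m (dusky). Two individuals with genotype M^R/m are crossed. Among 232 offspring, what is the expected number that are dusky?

Cross: M^R/m × M^R/m
Allele dominance: M^R > M > m
Offspring genotypes: 1 M^R/M^R, 2 M^R/m, 1 m/m
Phenotype counts: 3 restricted, 1 dusky
dusky: 1 out of 4 → fraction 1/4
Expected count = 1/4 × 232 = 58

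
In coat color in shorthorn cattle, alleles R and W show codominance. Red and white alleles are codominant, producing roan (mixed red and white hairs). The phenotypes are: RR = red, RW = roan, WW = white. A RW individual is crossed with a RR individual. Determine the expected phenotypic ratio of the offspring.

Punnett square for RW × RR:
Offspring genotypes: 2 RR, 2 RW
Phenotype counts: 2 red, 2 roan
Ratio: 1 red : 1 roan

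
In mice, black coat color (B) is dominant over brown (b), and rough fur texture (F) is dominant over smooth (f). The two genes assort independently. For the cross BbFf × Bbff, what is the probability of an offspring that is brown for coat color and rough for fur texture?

Dihybrid cross BbFf × Bbff — consider each gene separately:
coat color: Bb × Bb → 1 BB, 2 Bb, 1 bb → 3 B_ : 1 bb (out of 4)
fur texture: Ff × ff → 2 Ff, 2 ff → 2 F_ : 2 ff (out of 4)
Looking for: brown (bb) and rough (F_)
P(brown) = 1/4, P(rough) = 2/4
P(both) = 1/4 × 2/4 = 2/16 = 1/8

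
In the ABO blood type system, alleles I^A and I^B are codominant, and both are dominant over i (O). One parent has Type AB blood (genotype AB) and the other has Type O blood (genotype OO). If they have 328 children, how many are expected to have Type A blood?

Cross: AB × OO
Possible offspring genotypes: 2 AO, 2 BO
Blood type counts: 2 Type A, 2 Type B
Probability of Type A: 2/4 = 1/2
Expected count = 1/2 × 328 = 164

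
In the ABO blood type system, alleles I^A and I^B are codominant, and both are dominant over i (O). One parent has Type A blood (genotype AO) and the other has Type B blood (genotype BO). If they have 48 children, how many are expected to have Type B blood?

Cross: AO × BO
Possible offspring genotypes: 1 AB, 1 AO, 1 BO, 1 OO
Blood type counts: 1 Type AB, 1 Type A, 1 Type B, 1 Type O
Probability of Type B: 1/4
Expected count = 1/4 × 48 = 12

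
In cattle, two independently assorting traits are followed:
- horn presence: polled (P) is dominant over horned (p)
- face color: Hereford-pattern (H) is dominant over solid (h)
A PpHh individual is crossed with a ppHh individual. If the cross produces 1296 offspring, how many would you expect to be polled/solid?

Dihybrid cross PpHh × ppHh — consider each gene separately:
horn presence: Pp × pp → 2 Pp, 2 pp → 2 P_ : 2 pp (out of 4)
face color: Hh × Hh → 1 HH, 2 Hh, 1 hh → 3 H_ : 1 hh (out of 4)
Combine (counts out of 4 × 4 = 16): polled/Hereford-pattern (P_H_) = 2×3 = 6; polled/solid (P_hh) = 2×1 = 2; horned/Hereford-pattern (ppH_) = 2×3 = 6; horned/solid (pphh) = 2×1 = 2
Phenotype counts (out of 16): 6 polled/Hereford-pattern, 2 polled/solid, 6 horned/Hereford-pattern, 2 horned/solid
polled/solid: 2 out of 16 → fraction 1/8
Expected count = 1/8 × 1296 = 162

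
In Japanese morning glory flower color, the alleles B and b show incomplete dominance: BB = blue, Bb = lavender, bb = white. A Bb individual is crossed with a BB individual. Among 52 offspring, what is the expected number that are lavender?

Punnett square for Bb × BB:
Offspring genotypes: 2 BB, 2 Bb
Phenotype counts: 2 blue, 2 lavender
lavender: 2 out of 4 → fraction 1/2
Expected count = 1/2 × 52 = 26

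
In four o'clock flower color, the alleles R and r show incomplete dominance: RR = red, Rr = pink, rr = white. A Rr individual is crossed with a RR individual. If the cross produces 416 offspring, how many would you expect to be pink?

Punnett square for Rr × RR:
Offspring genotypes: 2 RR, 2 Rr
Phenotype counts: 2 red, 2 pink
pink: 2 out of 4 → fraction 1/2
Expected count = 1/2 × 416 = 208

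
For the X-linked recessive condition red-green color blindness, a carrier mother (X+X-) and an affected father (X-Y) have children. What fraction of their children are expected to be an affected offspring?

Cross: X+X- × X-Y
Offspring: 1 X+X-, 1 X+Y, 1 X-X-, 1 X-Y
Probability of an affected offspring: 2/4 = 1/2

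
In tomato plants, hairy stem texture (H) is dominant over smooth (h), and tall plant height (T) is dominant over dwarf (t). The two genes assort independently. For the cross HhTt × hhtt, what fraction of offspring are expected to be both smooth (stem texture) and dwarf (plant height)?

Dihybrid cross HhTt × hhtt — consider each gene separately:
stem texture: Hh × hh → 2 Hh, 2 hh → 2 H_ : 2 hh (out of 4)
plant height: Tt × tt → 2 Tt, 2 tt → 2 T_ : 2 tt (out of 4)
Looking for: smooth (hh) and dwarf (tt)
P(smooth) = 2/4, P(dwarf) = 2/4
P(both) = 2/4 × 2/4 = 4/16 = 1/4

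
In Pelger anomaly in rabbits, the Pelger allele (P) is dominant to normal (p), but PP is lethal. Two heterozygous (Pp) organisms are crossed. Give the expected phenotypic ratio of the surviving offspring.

Cross: Pp × Pp
Punnett square offspring (before lethality): 1 PP, 2 Pp, 1 pp
The PP genotype is lethal (embryos die); surviving offspring: 2 Pp, 1 pp
Ratio: 2 Pelger : 1 normal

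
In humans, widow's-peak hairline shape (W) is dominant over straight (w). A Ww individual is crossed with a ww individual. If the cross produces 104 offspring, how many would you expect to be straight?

Punnett square for Ww × ww:
Offspring genotypes: 2 Ww, 2 ww
widow's-peak: 2, straight: 2
straight: 2 out of 4 → fraction 1/2
Expected count = 1/2 × 104 = 52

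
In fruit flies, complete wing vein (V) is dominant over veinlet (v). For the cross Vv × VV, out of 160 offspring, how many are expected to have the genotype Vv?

Punnett square for Vv × VV:
Offspring genotypes: 2 VV, 2 Vv
Total offspring: 4
Count with target: 2
Probability: 2/4 = 1/2
Expected count = 1/2 × 160 = 80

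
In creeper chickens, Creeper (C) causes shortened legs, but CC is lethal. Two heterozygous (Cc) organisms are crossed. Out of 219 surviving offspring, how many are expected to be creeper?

Cross: Cc × Cc
Punnett square offspring (before lethality): 1 CC, 2 Cc, 1 cc
The CC genotype is lethal (embryos die); surviving offspring: 2 Cc, 1 cc
creeper: 2 out of 3 → fraction 2/3
Expected count = 2/3 × 219 = 146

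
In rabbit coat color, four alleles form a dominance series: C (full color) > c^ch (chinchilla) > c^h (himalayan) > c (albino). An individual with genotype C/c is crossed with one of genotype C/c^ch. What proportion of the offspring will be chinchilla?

Cross: C/c × C/c^ch
Allele dominance: C > c^ch > c^h > c
Offspring genotypes: 1 C/C, 1 C/c^ch, 1 C/c, 1 c^ch/c
Phenotype counts: 3 full color, 1 chinchilla
chinchilla: 1 out of 4
Probability: 1/4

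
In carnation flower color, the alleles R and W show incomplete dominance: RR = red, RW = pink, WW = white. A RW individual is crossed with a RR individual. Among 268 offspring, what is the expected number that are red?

Punnett square for RW × RR:
Offspring genotypes: 2 RR, 2 RW
Phenotype counts: 2 red, 2 pink
red: 2 out of 4 → fraction 1/2
Expected count = 1/2 × 268 = 134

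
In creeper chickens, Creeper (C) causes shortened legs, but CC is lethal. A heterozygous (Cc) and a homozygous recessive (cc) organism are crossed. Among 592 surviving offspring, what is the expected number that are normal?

Cross: Cc × cc
Punnett square offspring (before lethality): 2 Cc, 2 cc
No CC offspring are produced in this cross.
normal: 2 out of 4 → fraction 1/2
Expected count = 1/2 × 592 = 296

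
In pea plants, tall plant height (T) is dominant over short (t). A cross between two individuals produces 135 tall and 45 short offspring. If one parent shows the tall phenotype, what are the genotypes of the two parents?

Observed offspring: 135 tall, 45 short
The observed ratio simplifies to 3:1. Short (tt) offspring appear, so each parent must contribute one t allele. The parent stated to show tall carries T, so it is Tt. The other parent is then either Tt or tt: Tt × tt would give a 1:1 split, whereas Tt × Tt gives 3:1 — matching the data. So both parents are heterozygous (Tt × Tt).
Parent genotypes: Tt × Tt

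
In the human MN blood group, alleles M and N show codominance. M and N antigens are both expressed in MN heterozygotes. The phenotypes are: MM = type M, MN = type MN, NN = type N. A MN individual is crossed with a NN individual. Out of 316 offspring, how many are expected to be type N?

Punnett square for MN × NN:
Offspring genotypes: 2 MN, 2 NN
Phenotype counts: 2 type MN, 2 type N
type N: 2 out of 4 → fraction 1/2
Expected count = 1/2 × 316 = 158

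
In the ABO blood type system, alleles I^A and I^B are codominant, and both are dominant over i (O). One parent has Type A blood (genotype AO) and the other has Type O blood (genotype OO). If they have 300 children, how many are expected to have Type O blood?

Cross: AO × OO
Possible offspring genotypes: 2 AO, 2 OO
Blood type counts: 2 Type A, 2 Type O
Probability of Type O: 2/4 = 1/2
Expected count = 1/2 × 300 = 150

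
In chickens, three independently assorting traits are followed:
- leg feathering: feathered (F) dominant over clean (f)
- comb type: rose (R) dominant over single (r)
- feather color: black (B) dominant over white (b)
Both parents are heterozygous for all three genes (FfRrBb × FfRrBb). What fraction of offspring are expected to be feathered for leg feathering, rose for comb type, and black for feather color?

Trihybrid cross: FfRrBb × FfRrBb
Each trait segregates independently with a 3:1 phenotypic ratio, so each gene contributes 3/4 (dominant) or 1/4 (recessive).
Target: feathered (leg feathering), rose (comb type), black (feather color)
Probability = product of independent per-trait probabilities
= 3/4 × 3/4 × 3/4 = 27/64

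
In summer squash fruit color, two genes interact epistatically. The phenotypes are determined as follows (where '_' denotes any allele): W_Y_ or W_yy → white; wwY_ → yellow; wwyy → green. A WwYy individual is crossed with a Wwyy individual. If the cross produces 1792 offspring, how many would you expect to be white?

Cross: WwYy × Wwyy — consider each gene separately:
W gene: Ww × Ww → 1 WW, 2 Ww, 1 ww → 3 W_ : 1 ww (out of 4)
Y gene: Yy × yy → 2 Yy, 2 yy → 2 Y_ : 2 yy (out of 4)
Genotype classes (out of 4 × 4 = 16): W_Y_ = 3×2 = 6; W_yy = 3×2 = 6; wwY_ = 1×2 = 2; wwyy = 1×2 = 2
Apply the phenotype rules: W_Y_ (6) + W_yy (6) → white; wwY_ (2) → yellow; wwyy (2) → green
Phenotype counts (out of 16): 12 white, 2 yellow, 2 green
white: 12 out of 16 → fraction 3/4
Expected count = 3/4 × 1792 = 1344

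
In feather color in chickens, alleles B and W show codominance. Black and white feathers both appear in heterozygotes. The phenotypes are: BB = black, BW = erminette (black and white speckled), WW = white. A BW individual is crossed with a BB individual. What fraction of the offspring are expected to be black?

Punnett square for BW × BB:
Offspring genotypes: 2 BB, 2 BW
Phenotype counts: 2 black, 2 erminette (black and white speckled)
black: 2 out of 4
Probability: 2/4 = 1/2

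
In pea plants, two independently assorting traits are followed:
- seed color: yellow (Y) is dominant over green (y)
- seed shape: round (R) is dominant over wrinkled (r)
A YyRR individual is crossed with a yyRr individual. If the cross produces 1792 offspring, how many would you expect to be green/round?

Dihybrid cross YyRR × yyRr — consider each gene separately:
seed color: Yy × yy → 2 Yy, 2 yy → 2 Y_ : 2 yy (out of 4)
seed shape: RR × Rr → 2 RR, 2 Rr → 4 R_ (out of 4)
Combine (counts out of 4 × 4 = 16): yellow/round (Y_R_) = 2×4 = 8; green/round (yyR_) = 2×4 = 8
Phenotype counts (out of 16): 8 yellow/round, 8 green/round
green/round: 8 out of 16 → fraction 1/2
Expected count = 1/2 × 1792 = 896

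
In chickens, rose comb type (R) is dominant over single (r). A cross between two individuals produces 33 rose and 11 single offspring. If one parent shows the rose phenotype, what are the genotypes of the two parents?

Observed offspring: 33 rose, 11 single
The observed ratio simplifies to 3:1. Single (rr) offspring appear, so each parent must contribute one r allele. The parent stated to show rose carries R, so it is Rr. The other parent is then either Rr or rr: Rr × rr would give a 1:1 split, whereas Rr × Rr gives 3:1 — matching the data. So both parents are heterozygous (Rr × Rr).
Parent genotypes: Rr × Rr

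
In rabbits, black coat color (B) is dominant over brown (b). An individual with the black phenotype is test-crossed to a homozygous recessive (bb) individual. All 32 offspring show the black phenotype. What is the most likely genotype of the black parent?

Test cross: ? × bb
All offspring are black.
If the unknown parent were heterozygous (Bb), about half of 32 offspring would be brown; none are. The unknown parent is most likely homozygous dominant (BB).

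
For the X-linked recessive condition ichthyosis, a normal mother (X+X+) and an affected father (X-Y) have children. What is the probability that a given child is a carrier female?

Cross: X+X+ × X-Y
Offspring: 2 X+X-, 2 X+Y
Probability of a carrier female: 2/4 = 1/2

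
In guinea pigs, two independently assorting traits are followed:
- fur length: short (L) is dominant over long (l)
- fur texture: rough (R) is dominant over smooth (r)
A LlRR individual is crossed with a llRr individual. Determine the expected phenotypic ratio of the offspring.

Dihybrid cross LlRR × llRr — consider each gene separately:
fur length: Ll × ll → 2 Ll, 2 ll → 2 L_ : 2 ll (out of 4)
fur texture: RR × Rr → 2 RR, 2 Rr → 4 R_ (out of 4)
Combine (counts out of 4 × 4 = 16): short/rough (L_R_) = 2×4 = 8; long/rough (llR_) = 2×4 = 8
Phenotype counts (out of 16): 8 short/rough, 8 long/rough
Ratio: 1 short/rough : 1 long/rough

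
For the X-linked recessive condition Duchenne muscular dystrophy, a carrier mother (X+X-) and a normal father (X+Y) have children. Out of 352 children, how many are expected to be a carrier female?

Cross: X+X- × X+Y
Offspring: 1 X+X+, 1 X+Y, 1 X+X-, 1 X-Y
Probability of a carrier female: 1/4
Expected count = 1/4 × 352 = 88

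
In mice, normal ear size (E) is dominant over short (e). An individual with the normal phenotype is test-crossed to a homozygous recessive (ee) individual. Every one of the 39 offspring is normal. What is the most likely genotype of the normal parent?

Test cross: ? × ee
All offspring are normal.
If the unknown parent were heterozygous (Ee), about half of 39 offspring would be short; none are. The unknown parent is most likely homozygous dominant (EE).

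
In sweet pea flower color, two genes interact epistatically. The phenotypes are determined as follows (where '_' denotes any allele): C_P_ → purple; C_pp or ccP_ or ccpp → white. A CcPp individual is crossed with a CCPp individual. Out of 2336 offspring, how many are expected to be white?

Cross: CcPp × CCPp — consider each gene separately:
C gene: Cc × CC → 2 CC, 2 Cc → 4 C_ (out of 4)
P gene: Pp × Pp → 1 PP, 2 Pp, 1 pp → 3 P_ : 1 pp (out of 4)
Genotype classes (out of 4 × 4 = 16): C_P_ = 4×3 = 12; C_pp = 4×1 = 4
Apply the phenotype rules: C_P_ (12) → purple; C_pp (4) → white
Phenotype counts (out of 16): 12 purple, 4 white
white: 4 out of 16 → fraction 1/4
Expected count = 1/4 × 2336 = 584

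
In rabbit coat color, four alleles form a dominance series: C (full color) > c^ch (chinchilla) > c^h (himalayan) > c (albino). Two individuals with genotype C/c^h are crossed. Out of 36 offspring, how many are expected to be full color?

Cross: C/c^h × C/c^h
Allele dominance: C > c^ch > c^h > c
Offspring genotypes: 1 C/C, 2 C/c^h, 1 c^h/c^h
Phenotype counts: 3 full color, 1 himalayan
full color: 3 out of 4 → fraction 3/4
Expected count = 3/4 × 36 = 27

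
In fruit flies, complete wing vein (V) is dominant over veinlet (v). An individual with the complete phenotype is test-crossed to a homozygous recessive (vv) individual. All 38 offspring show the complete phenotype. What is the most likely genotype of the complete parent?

Test cross: ? × vv
All offspring are complete.
If the unknown parent were heterozygous (Vv), about half of 38 offspring would be veinlet; none are. The unknown parent is most likely homozygous dominant (VV).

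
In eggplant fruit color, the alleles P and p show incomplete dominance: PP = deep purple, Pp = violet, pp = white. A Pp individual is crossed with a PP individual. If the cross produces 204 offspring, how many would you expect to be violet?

Punnett square for Pp × PP:
Offspring genotypes: 2 PP, 2 Pp
Phenotype counts: 2 deep purple, 2 violet
violet: 2 out of 4 → fraction 1/2
Expected count = 1/2 × 204 = 102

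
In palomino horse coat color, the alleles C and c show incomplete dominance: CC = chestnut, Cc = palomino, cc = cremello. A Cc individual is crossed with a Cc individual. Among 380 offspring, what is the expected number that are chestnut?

Punnett square for Cc × Cc:
Offspring genotypes: 1 CC, 2 Cc, 1 cc
Phenotype counts: 1 chestnut, 2 palomino, 1 cremello
chestnut: 1 out of 4 → fraction 1/4
Expected count = 1/4 × 380 = 95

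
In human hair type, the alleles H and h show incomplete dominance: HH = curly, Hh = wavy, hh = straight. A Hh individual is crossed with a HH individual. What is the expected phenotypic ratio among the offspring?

Punnett square for Hh × HH:
Offspring genotypes: 2 HH, 2 Hh
Phenotype counts: 2 curly, 2 wavy
Ratio: 1 curly : 1 wavy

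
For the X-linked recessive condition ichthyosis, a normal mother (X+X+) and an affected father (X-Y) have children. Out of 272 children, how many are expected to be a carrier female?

Cross: X+X+ × X-Y
Offspring: 2 X+X-, 2 X+Y
Probability of a carrier female: 2/4 = 1/2
Expected count = 1/2 × 272 = 136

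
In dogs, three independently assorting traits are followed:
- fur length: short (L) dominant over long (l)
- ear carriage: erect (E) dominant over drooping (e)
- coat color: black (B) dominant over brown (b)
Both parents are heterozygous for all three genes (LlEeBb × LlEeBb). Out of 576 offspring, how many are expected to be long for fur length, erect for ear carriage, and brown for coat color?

Trihybrid cross: LlEeBb × LlEeBb
Each trait segregates independently with a 3:1 phenotypic ratio, so each gene contributes 3/4 (dominant) or 1/4 (recessive).
Target: long (fur length), erect (ear carriage), brown (coat color)
Probability = product of independent per-trait probabilities
= 1/4 × 3/4 × 1/4 = 3/64
Expected count = 3/64 × 576 = 27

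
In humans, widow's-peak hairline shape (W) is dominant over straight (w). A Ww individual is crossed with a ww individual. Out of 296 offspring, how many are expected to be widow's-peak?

Punnett square for Ww × ww:
Offspring genotypes: 2 Ww, 2 ww
widow's-peak: 2, straight: 2
widow's-peak: 2 out of 4 → fraction 1/2
Expected count = 1/2 × 296 = 148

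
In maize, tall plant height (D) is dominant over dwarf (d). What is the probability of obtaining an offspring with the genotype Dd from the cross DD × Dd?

Punnett square for DD × Dd:
Offspring genotypes: 2 DD, 2 Dd
Total offspring: 4
Count with target: 2
Probability: 2/4 = 1/2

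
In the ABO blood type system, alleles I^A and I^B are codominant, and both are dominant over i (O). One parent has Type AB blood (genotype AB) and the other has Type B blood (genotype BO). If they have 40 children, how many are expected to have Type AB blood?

Cross: AB × BO
Possible offspring genotypes: 1 AB, 1 AO, 1 BB, 1 BO
Blood type counts: 1 Type AB, 1 Type A, 2 Type B
Probability of Type AB: 1/4
Expected count = 1/4 × 40 = 10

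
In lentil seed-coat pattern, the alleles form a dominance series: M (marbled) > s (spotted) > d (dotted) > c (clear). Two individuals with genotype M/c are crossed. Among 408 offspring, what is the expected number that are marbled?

Cross: M/c × M/c
Allele dominance: M > s > d > c
Offspring genotypes: 1 M/M, 2 M/c, 1 c/c
Phenotype counts: 3 marbled, 1 clear
marbled: 3 out of 4 → fraction 3/4
Expected count = 3/4 × 408 = 306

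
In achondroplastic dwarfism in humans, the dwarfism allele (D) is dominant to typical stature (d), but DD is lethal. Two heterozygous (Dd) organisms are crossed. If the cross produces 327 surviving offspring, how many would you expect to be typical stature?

Cross: Dd × Dd
Punnett square offspring (before lethality): 1 DD, 2 Dd, 1 dd
The DD genotype is lethal (embryos die); surviving offspring: 2 Dd, 1 dd
typical stature: 1 out of 3 → fraction 1/3
Expected count = 1/3 × 327 = 109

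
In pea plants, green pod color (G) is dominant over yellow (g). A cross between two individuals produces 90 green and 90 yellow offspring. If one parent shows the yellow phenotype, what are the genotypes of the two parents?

Observed offspring: 90 green, 90 yellow
The observed ratio simplifies to 1:1. One parent shows yellow, so its genotype must be gg. A 1:1 offspring split requires the other parent to be heterozygous (Gg).
Parent genotypes: gg × Gg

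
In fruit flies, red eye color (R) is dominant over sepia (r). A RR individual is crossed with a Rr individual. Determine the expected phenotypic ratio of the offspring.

Punnett square for RR × Rr:
Offspring genotypes: 2 RR, 2 Rr
red: 4, sepia: 0
Ratio: all red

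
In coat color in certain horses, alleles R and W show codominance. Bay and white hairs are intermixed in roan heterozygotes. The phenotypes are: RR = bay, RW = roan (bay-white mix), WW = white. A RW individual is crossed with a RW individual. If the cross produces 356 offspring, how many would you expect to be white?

Punnett square for RW × RW:
Offspring genotypes: 1 RR, 2 RW, 1 WW
Phenotype counts: 1 bay, 2 roan (bay-white mix), 1 white
white: 1 out of 4 → fraction 1/4
Expected count = 1/4 × 356 = 89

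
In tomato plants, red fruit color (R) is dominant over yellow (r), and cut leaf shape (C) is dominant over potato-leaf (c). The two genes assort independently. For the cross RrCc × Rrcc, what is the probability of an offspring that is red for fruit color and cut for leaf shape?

Dihybrid cross RrCc × Rrcc — consider each gene separately:
fruit color: Rr × Rr → 1 RR, 2 Rr, 1 rr → 3 R_ : 1 rr (out of 4)
leaf shape: Cc × cc → 2 Cc, 2 cc → 2 C_ : 2 cc (out of 4)
Looking for: red (R_) and cut (C_)
P(red) = 3/4, P(cut) = 2/4
P(both) = 3/4 × 2/4 = 6/16 = 3/8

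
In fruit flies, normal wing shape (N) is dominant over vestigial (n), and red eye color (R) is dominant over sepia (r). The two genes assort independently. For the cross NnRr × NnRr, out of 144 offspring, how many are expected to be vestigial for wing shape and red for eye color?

Dihybrid cross NnRr × NnRr — consider each gene separately:
wing shape: Nn × Nn → 1 NN, 2 Nn, 1 nn → 3 N_ : 1 nn (out of 4)
eye color: Rr × Rr → 1 RR, 2 Rr, 1 rr → 3 R_ : 1 rr (out of 4)
Looking for: vestigial (nn) and red (R_)
P(vestigial) = 1/4, P(red) = 3/4
P(both) = 1/4 × 3/4 = 3/16
Expected count = 3/16 × 144 = 27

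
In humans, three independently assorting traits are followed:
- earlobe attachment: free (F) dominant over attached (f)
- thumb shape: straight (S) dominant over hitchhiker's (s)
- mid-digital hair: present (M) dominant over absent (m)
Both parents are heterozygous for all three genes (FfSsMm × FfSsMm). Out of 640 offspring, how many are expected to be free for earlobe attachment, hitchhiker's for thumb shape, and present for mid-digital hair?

Trihybrid cross: FfSsMm × FfSsMm
Each trait segregates independently with a 3:1 phenotypic ratio, so each gene contributes 3/4 (dominant) or 1/4 (recessive).
Target: free (earlobe attachment), hitchhiker's (thumb shape), present (mid-digital hair)
Probability = product of independent per-trait probabilities
= 3/4 × 1/4 × 3/4 = 9/64
Expected count = 9/64 × 640 = 90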